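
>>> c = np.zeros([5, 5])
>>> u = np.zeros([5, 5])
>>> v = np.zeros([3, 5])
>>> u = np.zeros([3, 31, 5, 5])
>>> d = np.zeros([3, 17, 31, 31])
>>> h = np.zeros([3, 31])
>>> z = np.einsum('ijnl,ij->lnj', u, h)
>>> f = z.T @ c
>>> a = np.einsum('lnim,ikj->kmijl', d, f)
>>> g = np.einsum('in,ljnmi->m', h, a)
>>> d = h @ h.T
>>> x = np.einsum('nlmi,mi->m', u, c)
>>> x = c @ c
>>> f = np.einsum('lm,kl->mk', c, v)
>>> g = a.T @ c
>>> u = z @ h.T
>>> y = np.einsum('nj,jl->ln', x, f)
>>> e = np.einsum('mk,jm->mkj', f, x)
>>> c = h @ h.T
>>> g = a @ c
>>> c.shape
(3, 3)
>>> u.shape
(5, 5, 3)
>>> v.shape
(3, 5)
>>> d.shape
(3, 3)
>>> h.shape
(3, 31)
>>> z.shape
(5, 5, 31)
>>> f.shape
(5, 3)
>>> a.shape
(5, 31, 31, 5, 3)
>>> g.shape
(5, 31, 31, 5, 3)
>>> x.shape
(5, 5)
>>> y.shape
(3, 5)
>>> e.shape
(5, 3, 5)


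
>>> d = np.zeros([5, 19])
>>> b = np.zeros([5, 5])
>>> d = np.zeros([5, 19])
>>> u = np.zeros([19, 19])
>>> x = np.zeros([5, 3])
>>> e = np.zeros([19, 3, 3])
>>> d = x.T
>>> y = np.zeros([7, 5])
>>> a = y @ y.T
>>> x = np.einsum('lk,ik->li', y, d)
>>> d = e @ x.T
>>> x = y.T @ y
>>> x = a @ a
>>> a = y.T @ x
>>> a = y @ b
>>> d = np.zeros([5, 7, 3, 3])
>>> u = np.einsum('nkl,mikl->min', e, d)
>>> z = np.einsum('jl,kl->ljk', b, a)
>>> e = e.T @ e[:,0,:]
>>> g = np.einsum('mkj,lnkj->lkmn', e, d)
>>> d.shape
(5, 7, 3, 3)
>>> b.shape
(5, 5)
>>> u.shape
(5, 7, 19)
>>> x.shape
(7, 7)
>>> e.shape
(3, 3, 3)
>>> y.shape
(7, 5)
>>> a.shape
(7, 5)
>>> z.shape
(5, 5, 7)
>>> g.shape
(5, 3, 3, 7)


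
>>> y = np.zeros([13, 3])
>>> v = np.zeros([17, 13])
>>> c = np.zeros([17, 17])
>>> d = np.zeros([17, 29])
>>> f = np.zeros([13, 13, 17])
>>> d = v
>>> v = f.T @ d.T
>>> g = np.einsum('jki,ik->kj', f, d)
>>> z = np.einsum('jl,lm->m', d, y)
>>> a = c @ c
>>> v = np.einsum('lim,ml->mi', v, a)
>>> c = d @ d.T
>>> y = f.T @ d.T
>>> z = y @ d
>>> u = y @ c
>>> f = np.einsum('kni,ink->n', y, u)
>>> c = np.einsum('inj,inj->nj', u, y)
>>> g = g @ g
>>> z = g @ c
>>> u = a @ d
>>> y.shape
(17, 13, 17)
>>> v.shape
(17, 13)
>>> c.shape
(13, 17)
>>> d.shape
(17, 13)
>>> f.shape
(13,)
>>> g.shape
(13, 13)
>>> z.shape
(13, 17)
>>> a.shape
(17, 17)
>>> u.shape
(17, 13)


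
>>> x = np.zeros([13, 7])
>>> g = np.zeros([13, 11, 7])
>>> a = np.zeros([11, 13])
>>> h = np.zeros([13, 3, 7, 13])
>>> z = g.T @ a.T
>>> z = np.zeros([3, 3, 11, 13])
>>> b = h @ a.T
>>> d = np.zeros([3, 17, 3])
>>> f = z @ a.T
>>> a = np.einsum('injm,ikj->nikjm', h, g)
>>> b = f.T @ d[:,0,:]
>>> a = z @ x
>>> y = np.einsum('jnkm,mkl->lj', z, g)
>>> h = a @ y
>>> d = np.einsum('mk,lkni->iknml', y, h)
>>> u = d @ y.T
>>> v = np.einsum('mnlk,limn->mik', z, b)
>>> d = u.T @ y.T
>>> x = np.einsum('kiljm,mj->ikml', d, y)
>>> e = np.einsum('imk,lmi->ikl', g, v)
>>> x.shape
(7, 7, 7, 11)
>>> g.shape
(13, 11, 7)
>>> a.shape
(3, 3, 11, 7)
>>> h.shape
(3, 3, 11, 3)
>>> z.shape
(3, 3, 11, 13)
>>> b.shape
(11, 11, 3, 3)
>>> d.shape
(7, 7, 11, 3, 7)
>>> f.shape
(3, 3, 11, 11)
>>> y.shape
(7, 3)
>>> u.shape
(3, 3, 11, 7, 7)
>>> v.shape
(3, 11, 13)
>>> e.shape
(13, 7, 3)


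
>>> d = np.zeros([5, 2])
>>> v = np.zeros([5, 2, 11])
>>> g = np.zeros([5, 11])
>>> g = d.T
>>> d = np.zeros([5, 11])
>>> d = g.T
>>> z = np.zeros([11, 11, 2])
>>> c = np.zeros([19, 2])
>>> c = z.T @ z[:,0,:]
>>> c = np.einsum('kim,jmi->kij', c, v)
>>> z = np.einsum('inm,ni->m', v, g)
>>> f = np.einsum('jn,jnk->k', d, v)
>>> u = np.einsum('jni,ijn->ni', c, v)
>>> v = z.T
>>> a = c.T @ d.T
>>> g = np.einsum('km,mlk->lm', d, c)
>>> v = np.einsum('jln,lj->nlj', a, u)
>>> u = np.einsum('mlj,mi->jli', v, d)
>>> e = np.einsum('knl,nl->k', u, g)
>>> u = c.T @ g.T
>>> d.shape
(5, 2)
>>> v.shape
(5, 11, 5)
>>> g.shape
(11, 2)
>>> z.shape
(11,)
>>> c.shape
(2, 11, 5)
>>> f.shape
(11,)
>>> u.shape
(5, 11, 11)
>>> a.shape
(5, 11, 5)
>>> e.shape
(5,)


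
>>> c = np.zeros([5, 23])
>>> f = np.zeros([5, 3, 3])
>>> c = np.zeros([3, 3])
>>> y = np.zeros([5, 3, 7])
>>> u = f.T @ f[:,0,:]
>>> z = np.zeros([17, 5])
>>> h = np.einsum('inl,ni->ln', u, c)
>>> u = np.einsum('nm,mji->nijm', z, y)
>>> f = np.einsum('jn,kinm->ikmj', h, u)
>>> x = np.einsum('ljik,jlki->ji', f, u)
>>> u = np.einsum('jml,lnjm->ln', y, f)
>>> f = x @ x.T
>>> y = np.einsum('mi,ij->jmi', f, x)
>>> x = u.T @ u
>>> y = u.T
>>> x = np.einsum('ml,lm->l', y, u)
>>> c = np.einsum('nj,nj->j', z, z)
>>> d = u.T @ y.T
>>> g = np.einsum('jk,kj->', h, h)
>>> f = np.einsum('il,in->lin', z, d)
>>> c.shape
(5,)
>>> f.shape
(5, 17, 17)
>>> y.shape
(17, 7)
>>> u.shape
(7, 17)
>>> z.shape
(17, 5)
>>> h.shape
(3, 3)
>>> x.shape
(7,)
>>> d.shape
(17, 17)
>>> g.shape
()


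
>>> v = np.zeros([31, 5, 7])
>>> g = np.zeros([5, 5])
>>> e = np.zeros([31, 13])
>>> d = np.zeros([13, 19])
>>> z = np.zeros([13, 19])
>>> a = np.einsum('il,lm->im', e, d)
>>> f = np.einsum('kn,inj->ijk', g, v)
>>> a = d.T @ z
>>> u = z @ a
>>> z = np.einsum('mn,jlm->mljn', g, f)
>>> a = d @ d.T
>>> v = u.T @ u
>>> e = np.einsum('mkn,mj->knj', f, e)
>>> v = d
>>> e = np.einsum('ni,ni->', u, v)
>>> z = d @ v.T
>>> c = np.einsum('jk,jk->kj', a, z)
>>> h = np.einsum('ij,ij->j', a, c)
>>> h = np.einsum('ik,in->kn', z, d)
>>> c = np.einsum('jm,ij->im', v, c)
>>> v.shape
(13, 19)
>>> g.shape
(5, 5)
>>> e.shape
()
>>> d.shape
(13, 19)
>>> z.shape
(13, 13)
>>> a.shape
(13, 13)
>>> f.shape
(31, 7, 5)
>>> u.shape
(13, 19)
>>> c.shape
(13, 19)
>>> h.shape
(13, 19)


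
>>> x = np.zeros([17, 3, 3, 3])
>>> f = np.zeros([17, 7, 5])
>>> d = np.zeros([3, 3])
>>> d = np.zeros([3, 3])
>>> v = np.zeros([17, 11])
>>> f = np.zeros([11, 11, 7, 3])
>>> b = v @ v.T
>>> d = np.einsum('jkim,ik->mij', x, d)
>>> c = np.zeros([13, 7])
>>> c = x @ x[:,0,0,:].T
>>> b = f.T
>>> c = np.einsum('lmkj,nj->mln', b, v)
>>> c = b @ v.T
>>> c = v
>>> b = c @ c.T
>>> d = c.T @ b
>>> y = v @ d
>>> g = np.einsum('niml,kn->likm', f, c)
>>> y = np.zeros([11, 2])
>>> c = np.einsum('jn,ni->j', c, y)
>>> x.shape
(17, 3, 3, 3)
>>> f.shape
(11, 11, 7, 3)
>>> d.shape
(11, 17)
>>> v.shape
(17, 11)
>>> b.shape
(17, 17)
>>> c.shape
(17,)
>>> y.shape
(11, 2)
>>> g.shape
(3, 11, 17, 7)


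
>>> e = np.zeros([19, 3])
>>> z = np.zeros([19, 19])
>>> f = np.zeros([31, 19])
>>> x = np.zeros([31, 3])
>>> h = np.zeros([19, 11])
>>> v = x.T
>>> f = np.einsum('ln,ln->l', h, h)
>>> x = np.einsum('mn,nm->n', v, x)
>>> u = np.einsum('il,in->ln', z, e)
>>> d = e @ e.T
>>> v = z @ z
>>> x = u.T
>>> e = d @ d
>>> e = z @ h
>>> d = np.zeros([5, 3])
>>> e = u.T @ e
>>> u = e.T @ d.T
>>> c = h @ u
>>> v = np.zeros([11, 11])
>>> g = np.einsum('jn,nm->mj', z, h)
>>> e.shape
(3, 11)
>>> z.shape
(19, 19)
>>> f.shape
(19,)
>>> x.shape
(3, 19)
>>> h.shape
(19, 11)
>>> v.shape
(11, 11)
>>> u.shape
(11, 5)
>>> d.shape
(5, 3)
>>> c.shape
(19, 5)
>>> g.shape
(11, 19)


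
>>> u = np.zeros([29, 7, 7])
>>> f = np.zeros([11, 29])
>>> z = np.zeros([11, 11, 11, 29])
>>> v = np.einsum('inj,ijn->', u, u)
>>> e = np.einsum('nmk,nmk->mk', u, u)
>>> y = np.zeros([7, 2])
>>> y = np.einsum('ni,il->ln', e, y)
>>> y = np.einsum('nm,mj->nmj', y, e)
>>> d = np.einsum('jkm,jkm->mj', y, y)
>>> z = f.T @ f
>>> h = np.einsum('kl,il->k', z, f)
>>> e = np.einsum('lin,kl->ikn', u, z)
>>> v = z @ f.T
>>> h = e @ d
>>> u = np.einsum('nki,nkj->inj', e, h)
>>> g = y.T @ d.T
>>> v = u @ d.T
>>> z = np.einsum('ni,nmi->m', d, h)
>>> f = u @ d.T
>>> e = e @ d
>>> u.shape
(7, 7, 2)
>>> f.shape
(7, 7, 7)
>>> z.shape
(29,)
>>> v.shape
(7, 7, 7)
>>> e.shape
(7, 29, 2)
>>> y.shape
(2, 7, 7)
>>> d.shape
(7, 2)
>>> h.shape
(7, 29, 2)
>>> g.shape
(7, 7, 7)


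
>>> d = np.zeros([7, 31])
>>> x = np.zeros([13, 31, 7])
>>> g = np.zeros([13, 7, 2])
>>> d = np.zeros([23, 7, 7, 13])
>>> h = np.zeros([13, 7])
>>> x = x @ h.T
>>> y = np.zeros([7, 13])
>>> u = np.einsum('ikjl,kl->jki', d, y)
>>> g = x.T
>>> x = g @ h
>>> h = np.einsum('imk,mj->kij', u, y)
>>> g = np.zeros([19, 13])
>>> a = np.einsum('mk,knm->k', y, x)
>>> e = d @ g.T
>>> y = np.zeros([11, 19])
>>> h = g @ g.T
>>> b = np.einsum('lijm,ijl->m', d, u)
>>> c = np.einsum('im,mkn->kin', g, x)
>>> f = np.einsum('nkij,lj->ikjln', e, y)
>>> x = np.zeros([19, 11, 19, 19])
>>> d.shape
(23, 7, 7, 13)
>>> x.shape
(19, 11, 19, 19)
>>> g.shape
(19, 13)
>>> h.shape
(19, 19)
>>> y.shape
(11, 19)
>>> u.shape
(7, 7, 23)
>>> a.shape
(13,)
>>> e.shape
(23, 7, 7, 19)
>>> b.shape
(13,)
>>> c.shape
(31, 19, 7)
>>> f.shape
(7, 7, 19, 11, 23)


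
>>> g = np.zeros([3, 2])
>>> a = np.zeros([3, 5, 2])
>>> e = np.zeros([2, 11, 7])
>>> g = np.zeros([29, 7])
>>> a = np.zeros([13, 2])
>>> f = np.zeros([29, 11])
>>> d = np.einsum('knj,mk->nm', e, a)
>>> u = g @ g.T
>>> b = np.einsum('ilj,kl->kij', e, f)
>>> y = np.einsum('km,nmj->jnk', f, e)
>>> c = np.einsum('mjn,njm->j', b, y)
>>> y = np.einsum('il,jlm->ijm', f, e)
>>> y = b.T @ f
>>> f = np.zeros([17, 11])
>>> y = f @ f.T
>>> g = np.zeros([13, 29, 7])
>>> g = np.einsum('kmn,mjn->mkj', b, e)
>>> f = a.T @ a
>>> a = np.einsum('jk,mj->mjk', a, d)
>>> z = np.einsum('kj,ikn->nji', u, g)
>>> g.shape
(2, 29, 11)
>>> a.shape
(11, 13, 2)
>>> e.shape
(2, 11, 7)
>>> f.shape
(2, 2)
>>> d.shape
(11, 13)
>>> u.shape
(29, 29)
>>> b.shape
(29, 2, 7)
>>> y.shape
(17, 17)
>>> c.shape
(2,)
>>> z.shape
(11, 29, 2)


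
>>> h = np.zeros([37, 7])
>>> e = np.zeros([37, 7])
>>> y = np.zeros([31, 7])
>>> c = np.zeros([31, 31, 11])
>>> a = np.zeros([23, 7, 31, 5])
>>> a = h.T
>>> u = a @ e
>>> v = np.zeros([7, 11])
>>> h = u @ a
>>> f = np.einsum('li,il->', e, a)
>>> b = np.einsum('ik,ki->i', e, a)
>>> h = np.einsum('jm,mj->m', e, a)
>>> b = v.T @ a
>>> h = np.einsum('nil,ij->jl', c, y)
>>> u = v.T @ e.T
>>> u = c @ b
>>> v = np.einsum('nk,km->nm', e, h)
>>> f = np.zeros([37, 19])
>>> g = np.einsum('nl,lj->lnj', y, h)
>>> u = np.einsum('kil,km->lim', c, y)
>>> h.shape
(7, 11)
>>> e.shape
(37, 7)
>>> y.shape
(31, 7)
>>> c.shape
(31, 31, 11)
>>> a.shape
(7, 37)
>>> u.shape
(11, 31, 7)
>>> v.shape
(37, 11)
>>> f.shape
(37, 19)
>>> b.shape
(11, 37)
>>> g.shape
(7, 31, 11)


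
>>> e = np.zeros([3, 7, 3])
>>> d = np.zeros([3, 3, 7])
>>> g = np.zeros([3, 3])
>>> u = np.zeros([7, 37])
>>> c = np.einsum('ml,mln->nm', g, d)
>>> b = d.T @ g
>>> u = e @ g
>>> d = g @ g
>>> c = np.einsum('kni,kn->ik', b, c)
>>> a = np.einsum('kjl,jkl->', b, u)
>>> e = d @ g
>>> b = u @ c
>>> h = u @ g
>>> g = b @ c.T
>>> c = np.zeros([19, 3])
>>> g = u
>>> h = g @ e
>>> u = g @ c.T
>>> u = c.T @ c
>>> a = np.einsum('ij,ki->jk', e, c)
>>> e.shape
(3, 3)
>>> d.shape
(3, 3)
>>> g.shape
(3, 7, 3)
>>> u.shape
(3, 3)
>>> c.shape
(19, 3)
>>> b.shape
(3, 7, 7)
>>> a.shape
(3, 19)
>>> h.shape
(3, 7, 3)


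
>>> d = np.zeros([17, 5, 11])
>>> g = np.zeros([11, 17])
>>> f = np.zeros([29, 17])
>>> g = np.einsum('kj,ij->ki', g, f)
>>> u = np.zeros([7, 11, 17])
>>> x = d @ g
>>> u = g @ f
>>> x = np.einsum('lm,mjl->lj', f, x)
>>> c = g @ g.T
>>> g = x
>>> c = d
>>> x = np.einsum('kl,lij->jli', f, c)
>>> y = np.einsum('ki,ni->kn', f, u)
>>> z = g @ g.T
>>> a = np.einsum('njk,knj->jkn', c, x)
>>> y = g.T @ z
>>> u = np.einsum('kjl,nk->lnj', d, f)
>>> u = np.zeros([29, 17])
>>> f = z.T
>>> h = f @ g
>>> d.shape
(17, 5, 11)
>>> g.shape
(29, 5)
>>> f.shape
(29, 29)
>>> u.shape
(29, 17)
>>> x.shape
(11, 17, 5)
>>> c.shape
(17, 5, 11)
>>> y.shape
(5, 29)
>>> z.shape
(29, 29)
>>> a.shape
(5, 11, 17)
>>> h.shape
(29, 5)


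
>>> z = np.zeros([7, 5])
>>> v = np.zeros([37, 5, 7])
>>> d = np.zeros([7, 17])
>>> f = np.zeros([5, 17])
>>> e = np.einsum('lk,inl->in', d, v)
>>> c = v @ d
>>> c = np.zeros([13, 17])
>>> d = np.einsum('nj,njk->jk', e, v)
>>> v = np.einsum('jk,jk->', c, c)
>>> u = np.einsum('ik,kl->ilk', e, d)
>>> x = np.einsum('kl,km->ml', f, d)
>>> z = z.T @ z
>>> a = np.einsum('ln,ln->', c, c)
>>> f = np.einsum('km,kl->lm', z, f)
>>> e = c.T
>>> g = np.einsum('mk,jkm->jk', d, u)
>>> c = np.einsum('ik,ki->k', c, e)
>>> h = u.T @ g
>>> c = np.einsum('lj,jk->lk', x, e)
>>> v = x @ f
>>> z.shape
(5, 5)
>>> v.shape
(7, 5)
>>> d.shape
(5, 7)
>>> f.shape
(17, 5)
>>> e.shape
(17, 13)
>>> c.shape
(7, 13)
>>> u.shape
(37, 7, 5)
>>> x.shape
(7, 17)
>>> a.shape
()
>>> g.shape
(37, 7)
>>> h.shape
(5, 7, 7)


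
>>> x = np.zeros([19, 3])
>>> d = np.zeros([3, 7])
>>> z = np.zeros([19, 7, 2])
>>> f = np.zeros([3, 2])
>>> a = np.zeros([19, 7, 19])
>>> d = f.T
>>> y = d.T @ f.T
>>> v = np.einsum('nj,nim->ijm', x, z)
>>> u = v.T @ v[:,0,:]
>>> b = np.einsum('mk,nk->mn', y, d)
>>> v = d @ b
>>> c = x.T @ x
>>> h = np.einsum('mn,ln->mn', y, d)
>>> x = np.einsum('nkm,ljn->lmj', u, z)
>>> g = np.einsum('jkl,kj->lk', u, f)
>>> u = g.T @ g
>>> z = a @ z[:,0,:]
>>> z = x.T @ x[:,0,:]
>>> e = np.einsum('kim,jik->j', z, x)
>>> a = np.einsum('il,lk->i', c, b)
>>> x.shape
(19, 2, 7)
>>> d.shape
(2, 3)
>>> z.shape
(7, 2, 7)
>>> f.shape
(3, 2)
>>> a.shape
(3,)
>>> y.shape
(3, 3)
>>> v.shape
(2, 2)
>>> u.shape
(3, 3)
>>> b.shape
(3, 2)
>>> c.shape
(3, 3)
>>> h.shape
(3, 3)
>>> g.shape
(2, 3)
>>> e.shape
(19,)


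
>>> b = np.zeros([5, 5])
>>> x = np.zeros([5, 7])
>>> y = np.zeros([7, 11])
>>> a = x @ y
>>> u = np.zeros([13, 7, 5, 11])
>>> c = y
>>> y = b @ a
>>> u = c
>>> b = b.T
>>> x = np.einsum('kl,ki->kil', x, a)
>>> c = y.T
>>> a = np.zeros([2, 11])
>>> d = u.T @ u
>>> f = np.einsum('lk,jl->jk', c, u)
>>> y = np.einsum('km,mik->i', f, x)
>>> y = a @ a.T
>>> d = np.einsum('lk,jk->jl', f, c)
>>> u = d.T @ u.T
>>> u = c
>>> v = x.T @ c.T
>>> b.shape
(5, 5)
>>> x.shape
(5, 11, 7)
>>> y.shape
(2, 2)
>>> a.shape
(2, 11)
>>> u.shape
(11, 5)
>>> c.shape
(11, 5)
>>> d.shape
(11, 7)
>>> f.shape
(7, 5)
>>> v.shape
(7, 11, 11)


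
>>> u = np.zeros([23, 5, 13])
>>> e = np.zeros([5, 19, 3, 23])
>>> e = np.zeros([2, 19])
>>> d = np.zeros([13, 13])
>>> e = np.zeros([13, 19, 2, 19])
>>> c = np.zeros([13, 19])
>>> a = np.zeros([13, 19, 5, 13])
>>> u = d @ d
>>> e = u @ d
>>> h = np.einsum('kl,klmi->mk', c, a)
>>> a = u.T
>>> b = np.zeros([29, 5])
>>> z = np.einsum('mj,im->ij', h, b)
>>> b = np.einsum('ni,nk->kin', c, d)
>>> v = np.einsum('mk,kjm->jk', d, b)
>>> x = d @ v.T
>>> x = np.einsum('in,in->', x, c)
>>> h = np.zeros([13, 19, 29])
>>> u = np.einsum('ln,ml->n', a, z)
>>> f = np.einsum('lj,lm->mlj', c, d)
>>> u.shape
(13,)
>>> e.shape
(13, 13)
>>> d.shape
(13, 13)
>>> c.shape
(13, 19)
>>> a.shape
(13, 13)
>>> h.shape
(13, 19, 29)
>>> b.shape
(13, 19, 13)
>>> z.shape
(29, 13)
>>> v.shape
(19, 13)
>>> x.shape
()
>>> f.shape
(13, 13, 19)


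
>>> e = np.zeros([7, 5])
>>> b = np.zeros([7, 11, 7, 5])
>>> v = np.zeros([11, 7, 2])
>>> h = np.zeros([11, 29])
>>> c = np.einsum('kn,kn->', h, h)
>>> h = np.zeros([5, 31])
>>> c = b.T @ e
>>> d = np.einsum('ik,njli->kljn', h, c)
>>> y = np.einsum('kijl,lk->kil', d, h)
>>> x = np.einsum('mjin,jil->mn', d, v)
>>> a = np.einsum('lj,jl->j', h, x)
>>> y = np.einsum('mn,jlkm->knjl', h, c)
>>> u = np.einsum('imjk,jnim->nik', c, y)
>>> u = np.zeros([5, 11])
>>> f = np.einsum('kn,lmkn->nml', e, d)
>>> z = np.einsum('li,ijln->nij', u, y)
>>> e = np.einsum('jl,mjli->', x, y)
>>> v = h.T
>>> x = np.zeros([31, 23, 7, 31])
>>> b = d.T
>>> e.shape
()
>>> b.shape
(5, 7, 11, 31)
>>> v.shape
(31, 5)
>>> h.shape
(5, 31)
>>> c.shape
(5, 7, 11, 5)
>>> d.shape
(31, 11, 7, 5)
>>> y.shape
(11, 31, 5, 7)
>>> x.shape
(31, 23, 7, 31)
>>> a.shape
(31,)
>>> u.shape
(5, 11)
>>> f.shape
(5, 11, 31)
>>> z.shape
(7, 11, 31)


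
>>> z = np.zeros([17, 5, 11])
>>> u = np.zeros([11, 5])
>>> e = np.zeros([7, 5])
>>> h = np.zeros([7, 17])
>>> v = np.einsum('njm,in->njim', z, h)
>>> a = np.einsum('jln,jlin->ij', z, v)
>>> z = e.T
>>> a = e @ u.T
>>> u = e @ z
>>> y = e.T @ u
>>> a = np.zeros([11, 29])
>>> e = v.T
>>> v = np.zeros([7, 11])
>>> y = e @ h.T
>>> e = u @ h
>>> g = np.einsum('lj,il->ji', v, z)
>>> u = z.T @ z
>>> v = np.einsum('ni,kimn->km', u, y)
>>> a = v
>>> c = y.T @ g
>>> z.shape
(5, 7)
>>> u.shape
(7, 7)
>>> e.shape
(7, 17)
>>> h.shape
(7, 17)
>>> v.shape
(11, 5)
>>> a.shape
(11, 5)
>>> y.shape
(11, 7, 5, 7)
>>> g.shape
(11, 5)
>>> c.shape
(7, 5, 7, 5)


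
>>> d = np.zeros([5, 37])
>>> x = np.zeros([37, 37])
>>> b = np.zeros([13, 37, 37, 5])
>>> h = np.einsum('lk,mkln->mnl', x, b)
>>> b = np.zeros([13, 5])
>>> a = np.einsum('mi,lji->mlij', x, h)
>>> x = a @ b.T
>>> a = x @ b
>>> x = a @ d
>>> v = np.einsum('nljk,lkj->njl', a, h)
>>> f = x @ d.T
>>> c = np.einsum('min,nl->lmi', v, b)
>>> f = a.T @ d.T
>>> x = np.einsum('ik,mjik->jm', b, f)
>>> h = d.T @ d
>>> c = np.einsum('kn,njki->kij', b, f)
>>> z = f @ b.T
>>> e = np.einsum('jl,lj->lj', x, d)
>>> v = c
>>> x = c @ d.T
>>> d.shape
(5, 37)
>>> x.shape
(13, 5, 5)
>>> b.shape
(13, 5)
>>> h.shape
(37, 37)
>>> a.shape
(37, 13, 37, 5)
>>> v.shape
(13, 5, 37)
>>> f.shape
(5, 37, 13, 5)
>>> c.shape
(13, 5, 37)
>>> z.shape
(5, 37, 13, 13)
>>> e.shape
(5, 37)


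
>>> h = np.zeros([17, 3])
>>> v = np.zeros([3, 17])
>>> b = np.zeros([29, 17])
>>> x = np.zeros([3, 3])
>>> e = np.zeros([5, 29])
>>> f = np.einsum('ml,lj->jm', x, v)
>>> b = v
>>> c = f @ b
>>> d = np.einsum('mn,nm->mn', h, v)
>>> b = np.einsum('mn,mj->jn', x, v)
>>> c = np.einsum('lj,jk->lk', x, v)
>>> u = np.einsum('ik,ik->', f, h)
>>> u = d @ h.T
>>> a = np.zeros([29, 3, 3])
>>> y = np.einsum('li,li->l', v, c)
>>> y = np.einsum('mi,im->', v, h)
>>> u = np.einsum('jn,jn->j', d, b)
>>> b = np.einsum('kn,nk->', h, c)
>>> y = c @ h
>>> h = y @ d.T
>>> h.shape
(3, 17)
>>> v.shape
(3, 17)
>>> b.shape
()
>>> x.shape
(3, 3)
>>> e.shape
(5, 29)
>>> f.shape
(17, 3)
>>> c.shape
(3, 17)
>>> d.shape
(17, 3)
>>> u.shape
(17,)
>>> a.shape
(29, 3, 3)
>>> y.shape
(3, 3)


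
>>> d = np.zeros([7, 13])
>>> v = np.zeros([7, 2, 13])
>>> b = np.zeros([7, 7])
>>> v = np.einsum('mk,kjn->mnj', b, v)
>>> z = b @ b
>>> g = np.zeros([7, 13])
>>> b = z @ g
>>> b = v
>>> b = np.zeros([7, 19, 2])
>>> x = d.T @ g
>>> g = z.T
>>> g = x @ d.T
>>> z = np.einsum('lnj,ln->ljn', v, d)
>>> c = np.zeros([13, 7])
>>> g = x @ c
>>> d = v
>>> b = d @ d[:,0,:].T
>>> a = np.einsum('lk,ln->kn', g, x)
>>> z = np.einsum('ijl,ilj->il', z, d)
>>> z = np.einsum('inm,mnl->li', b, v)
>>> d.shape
(7, 13, 2)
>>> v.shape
(7, 13, 2)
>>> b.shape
(7, 13, 7)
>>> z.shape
(2, 7)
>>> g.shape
(13, 7)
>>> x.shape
(13, 13)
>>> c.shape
(13, 7)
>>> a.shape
(7, 13)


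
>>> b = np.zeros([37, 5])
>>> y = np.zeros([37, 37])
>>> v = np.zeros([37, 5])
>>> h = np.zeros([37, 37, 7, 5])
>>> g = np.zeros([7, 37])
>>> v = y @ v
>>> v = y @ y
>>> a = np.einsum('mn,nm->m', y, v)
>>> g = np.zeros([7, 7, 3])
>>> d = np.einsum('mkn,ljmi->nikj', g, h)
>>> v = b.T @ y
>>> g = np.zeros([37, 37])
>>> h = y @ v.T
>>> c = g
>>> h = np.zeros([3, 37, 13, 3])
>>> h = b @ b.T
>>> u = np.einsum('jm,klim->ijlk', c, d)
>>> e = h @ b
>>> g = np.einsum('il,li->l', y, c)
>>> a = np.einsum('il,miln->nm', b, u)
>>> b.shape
(37, 5)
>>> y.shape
(37, 37)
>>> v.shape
(5, 37)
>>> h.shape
(37, 37)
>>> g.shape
(37,)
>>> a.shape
(3, 7)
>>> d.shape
(3, 5, 7, 37)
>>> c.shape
(37, 37)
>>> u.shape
(7, 37, 5, 3)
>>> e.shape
(37, 5)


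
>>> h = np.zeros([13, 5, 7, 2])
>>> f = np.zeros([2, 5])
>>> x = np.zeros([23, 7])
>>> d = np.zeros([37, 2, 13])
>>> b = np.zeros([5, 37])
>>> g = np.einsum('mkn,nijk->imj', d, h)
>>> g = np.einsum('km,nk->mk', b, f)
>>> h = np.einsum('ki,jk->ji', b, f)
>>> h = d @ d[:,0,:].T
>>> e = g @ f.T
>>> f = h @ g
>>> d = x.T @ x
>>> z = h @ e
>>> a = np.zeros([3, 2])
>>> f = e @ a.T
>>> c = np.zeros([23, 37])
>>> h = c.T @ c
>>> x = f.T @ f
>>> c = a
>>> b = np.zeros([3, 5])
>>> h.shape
(37, 37)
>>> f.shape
(37, 3)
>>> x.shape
(3, 3)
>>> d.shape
(7, 7)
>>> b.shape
(3, 5)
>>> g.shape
(37, 5)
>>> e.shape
(37, 2)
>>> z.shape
(37, 2, 2)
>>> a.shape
(3, 2)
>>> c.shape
(3, 2)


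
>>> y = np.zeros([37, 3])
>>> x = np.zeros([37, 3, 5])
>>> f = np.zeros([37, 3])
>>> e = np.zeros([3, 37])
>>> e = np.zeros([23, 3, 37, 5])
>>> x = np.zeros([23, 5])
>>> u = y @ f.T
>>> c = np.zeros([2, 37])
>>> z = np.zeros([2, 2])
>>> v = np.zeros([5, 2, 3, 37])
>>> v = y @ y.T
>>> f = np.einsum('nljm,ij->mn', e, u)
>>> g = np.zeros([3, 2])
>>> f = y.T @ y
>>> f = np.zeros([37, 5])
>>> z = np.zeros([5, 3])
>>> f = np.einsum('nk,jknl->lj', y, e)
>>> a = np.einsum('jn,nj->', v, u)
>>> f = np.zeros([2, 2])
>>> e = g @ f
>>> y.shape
(37, 3)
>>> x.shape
(23, 5)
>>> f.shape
(2, 2)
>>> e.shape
(3, 2)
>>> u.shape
(37, 37)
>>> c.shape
(2, 37)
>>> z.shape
(5, 3)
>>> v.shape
(37, 37)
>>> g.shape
(3, 2)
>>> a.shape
()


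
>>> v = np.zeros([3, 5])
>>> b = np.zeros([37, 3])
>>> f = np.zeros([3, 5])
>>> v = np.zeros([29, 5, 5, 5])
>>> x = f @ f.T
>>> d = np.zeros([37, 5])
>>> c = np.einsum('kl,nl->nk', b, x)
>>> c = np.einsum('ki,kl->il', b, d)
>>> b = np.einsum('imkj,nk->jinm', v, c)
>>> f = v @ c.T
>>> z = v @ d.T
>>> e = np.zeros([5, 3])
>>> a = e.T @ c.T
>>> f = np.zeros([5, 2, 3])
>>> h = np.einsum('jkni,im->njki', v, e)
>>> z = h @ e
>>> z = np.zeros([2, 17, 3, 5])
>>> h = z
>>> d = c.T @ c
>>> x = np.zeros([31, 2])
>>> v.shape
(29, 5, 5, 5)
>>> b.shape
(5, 29, 3, 5)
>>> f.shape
(5, 2, 3)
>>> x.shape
(31, 2)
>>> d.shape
(5, 5)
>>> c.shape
(3, 5)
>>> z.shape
(2, 17, 3, 5)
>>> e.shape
(5, 3)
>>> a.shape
(3, 3)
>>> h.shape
(2, 17, 3, 5)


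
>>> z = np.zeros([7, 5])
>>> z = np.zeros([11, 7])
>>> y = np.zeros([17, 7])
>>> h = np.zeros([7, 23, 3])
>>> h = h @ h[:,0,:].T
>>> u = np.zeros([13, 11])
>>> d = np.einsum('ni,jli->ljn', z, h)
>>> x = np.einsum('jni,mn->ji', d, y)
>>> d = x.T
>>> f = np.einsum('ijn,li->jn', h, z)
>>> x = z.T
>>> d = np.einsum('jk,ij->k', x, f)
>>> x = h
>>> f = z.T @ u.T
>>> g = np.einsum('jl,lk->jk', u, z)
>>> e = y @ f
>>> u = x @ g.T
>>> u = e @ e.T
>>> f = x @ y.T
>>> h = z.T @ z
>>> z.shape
(11, 7)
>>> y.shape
(17, 7)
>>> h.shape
(7, 7)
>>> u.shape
(17, 17)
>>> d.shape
(11,)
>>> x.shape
(7, 23, 7)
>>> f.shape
(7, 23, 17)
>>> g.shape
(13, 7)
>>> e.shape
(17, 13)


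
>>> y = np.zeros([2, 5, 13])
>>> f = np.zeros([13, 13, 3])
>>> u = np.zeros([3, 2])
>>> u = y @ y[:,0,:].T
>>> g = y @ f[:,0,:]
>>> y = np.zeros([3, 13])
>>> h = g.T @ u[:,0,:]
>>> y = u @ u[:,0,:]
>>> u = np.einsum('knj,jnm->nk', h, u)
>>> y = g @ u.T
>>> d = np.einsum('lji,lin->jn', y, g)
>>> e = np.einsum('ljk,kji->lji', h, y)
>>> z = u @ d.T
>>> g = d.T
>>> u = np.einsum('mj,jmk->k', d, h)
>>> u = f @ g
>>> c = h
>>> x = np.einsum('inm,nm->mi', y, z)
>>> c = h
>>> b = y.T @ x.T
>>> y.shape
(2, 5, 5)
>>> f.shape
(13, 13, 3)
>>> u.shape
(13, 13, 5)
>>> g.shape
(3, 5)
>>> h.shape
(3, 5, 2)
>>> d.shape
(5, 3)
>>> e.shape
(3, 5, 5)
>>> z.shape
(5, 5)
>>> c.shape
(3, 5, 2)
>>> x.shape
(5, 2)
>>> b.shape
(5, 5, 5)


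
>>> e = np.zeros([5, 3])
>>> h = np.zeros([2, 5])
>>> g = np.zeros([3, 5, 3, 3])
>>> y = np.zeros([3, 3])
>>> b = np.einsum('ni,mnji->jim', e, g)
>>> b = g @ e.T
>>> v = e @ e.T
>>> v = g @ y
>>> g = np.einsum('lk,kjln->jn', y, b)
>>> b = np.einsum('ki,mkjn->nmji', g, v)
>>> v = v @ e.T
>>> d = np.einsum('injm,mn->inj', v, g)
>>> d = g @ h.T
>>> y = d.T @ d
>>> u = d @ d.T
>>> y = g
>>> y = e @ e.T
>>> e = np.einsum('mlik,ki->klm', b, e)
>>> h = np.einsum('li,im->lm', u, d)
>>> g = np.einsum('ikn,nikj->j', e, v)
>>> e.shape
(5, 3, 3)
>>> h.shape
(5, 2)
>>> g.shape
(5,)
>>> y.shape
(5, 5)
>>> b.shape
(3, 3, 3, 5)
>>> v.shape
(3, 5, 3, 5)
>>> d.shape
(5, 2)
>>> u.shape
(5, 5)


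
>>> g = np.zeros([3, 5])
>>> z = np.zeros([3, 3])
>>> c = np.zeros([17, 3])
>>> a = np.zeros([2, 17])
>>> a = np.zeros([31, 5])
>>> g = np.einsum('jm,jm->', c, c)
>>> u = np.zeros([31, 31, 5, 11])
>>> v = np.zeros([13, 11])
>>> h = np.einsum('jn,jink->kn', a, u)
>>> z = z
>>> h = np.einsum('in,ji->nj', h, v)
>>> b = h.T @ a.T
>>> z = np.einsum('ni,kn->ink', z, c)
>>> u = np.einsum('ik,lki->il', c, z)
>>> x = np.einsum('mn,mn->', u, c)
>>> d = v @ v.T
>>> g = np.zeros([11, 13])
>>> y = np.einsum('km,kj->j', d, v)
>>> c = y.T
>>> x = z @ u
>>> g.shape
(11, 13)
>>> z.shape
(3, 3, 17)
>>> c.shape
(11,)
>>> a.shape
(31, 5)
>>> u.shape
(17, 3)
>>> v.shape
(13, 11)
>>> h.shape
(5, 13)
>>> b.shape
(13, 31)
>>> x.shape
(3, 3, 3)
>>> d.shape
(13, 13)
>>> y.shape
(11,)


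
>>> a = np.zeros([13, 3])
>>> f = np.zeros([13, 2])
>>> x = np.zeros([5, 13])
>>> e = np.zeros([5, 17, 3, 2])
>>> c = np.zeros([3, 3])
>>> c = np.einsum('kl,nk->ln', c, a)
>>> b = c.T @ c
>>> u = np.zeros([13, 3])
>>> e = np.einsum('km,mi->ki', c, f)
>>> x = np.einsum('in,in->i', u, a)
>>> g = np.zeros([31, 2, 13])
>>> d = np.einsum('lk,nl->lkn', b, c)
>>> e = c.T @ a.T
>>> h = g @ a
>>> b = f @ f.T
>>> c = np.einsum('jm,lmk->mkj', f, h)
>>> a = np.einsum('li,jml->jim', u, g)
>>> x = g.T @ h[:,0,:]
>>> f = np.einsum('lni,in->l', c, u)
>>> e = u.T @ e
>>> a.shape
(31, 3, 2)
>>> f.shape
(2,)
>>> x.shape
(13, 2, 3)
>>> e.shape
(3, 13)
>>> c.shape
(2, 3, 13)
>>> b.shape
(13, 13)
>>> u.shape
(13, 3)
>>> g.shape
(31, 2, 13)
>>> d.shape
(13, 13, 3)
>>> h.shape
(31, 2, 3)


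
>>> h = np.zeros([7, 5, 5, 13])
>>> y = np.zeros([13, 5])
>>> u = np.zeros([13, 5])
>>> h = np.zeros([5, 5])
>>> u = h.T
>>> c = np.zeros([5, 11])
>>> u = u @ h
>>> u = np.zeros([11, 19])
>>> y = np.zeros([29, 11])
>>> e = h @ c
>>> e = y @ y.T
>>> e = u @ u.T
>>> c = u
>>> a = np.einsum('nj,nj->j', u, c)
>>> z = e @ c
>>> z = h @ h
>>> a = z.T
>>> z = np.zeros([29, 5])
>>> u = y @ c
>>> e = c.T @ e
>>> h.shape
(5, 5)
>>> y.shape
(29, 11)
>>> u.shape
(29, 19)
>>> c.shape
(11, 19)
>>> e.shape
(19, 11)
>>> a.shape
(5, 5)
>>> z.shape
(29, 5)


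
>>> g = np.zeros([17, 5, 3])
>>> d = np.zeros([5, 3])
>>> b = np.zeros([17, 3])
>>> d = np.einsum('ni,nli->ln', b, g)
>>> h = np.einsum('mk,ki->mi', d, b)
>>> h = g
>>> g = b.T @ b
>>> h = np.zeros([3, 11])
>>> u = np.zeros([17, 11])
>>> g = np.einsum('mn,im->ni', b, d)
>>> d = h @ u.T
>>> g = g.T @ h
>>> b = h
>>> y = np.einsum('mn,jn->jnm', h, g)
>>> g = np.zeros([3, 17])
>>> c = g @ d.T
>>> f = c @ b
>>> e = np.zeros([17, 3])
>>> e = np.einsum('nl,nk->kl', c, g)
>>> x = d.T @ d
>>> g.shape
(3, 17)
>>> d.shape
(3, 17)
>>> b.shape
(3, 11)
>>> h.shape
(3, 11)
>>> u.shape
(17, 11)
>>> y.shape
(5, 11, 3)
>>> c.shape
(3, 3)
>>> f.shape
(3, 11)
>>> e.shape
(17, 3)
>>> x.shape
(17, 17)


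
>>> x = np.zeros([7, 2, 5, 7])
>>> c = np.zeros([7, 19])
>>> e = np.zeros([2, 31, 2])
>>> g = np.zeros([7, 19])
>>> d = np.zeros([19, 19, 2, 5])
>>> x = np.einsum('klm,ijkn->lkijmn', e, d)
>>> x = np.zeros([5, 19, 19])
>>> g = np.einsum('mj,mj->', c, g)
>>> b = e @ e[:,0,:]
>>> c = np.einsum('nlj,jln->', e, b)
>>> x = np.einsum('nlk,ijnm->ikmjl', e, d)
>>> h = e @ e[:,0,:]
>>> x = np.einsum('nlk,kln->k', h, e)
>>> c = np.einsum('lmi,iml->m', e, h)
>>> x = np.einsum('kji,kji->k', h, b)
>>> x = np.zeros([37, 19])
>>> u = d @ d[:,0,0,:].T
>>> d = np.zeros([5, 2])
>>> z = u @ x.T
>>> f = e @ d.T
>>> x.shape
(37, 19)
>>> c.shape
(31,)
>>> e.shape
(2, 31, 2)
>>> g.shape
()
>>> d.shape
(5, 2)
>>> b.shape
(2, 31, 2)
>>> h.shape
(2, 31, 2)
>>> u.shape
(19, 19, 2, 19)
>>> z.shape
(19, 19, 2, 37)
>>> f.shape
(2, 31, 5)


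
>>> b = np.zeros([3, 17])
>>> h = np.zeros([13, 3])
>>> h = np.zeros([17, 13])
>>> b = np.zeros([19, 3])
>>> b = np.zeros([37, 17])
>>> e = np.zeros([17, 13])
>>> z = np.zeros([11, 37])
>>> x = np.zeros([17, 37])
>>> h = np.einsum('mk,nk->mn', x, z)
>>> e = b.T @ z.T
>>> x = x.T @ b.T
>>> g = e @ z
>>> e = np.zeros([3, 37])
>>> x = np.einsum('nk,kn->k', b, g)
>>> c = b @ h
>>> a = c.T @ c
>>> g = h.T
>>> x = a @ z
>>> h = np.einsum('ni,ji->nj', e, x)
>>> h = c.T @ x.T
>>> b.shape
(37, 17)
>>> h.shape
(11, 11)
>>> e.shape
(3, 37)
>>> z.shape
(11, 37)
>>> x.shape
(11, 37)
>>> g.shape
(11, 17)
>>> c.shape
(37, 11)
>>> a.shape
(11, 11)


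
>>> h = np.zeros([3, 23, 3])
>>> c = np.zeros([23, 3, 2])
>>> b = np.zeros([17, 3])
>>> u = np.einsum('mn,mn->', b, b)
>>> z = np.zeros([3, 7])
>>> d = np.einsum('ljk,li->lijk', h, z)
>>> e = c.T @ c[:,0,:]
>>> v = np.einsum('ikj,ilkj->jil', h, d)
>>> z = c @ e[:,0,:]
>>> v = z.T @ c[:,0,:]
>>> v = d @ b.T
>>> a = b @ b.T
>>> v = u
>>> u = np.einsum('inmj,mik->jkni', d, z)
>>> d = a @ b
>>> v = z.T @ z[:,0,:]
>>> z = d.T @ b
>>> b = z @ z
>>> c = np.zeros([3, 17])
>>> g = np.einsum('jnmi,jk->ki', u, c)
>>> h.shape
(3, 23, 3)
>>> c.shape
(3, 17)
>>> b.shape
(3, 3)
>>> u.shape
(3, 2, 7, 3)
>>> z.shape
(3, 3)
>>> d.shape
(17, 3)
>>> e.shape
(2, 3, 2)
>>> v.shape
(2, 3, 2)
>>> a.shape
(17, 17)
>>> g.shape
(17, 3)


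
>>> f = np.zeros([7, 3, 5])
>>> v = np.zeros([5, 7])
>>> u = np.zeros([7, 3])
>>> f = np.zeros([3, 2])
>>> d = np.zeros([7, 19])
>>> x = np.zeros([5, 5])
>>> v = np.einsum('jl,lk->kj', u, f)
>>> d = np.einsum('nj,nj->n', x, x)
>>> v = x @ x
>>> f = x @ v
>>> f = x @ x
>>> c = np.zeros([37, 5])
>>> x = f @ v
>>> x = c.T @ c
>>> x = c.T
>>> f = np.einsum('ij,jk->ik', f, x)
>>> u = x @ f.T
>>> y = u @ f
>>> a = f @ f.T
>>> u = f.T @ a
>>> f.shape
(5, 37)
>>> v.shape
(5, 5)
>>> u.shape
(37, 5)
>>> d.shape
(5,)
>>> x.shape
(5, 37)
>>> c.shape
(37, 5)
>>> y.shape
(5, 37)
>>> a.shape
(5, 5)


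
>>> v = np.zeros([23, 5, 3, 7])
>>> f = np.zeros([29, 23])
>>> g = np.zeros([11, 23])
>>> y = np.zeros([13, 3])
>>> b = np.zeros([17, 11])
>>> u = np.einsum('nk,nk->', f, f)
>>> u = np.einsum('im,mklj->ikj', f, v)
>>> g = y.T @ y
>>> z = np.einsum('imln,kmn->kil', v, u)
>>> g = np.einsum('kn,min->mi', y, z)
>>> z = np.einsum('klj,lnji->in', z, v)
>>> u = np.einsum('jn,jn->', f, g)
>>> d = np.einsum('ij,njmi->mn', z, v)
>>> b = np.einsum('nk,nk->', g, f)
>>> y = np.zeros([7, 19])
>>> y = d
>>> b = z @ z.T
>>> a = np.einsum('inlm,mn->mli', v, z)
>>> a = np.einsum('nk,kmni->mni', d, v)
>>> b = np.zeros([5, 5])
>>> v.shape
(23, 5, 3, 7)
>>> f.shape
(29, 23)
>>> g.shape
(29, 23)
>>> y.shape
(3, 23)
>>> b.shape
(5, 5)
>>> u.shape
()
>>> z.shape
(7, 5)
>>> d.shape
(3, 23)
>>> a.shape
(5, 3, 7)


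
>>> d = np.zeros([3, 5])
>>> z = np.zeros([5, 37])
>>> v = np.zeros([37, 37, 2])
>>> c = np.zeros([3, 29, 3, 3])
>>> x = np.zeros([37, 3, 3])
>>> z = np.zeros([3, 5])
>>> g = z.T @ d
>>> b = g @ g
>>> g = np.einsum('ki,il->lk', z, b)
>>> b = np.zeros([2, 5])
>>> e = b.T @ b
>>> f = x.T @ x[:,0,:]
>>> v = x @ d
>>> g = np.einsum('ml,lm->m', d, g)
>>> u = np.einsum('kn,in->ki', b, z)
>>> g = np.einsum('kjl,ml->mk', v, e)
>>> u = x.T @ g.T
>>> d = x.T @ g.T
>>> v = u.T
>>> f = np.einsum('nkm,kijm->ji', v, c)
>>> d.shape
(3, 3, 5)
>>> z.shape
(3, 5)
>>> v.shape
(5, 3, 3)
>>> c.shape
(3, 29, 3, 3)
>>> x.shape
(37, 3, 3)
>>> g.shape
(5, 37)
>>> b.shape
(2, 5)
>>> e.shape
(5, 5)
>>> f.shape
(3, 29)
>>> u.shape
(3, 3, 5)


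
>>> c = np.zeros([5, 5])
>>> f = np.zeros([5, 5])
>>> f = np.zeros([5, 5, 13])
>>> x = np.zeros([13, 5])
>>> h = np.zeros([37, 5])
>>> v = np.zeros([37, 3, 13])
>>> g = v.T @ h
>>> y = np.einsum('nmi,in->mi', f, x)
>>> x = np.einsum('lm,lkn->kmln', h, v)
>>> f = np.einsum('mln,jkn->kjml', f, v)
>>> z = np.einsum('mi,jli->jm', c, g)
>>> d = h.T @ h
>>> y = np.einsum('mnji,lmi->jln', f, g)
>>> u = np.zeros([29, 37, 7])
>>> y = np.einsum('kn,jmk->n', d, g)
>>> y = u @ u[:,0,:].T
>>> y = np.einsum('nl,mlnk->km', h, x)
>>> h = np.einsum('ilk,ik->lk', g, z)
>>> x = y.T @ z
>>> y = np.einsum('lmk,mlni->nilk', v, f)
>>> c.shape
(5, 5)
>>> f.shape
(3, 37, 5, 5)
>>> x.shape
(3, 5)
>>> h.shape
(3, 5)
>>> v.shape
(37, 3, 13)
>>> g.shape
(13, 3, 5)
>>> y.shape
(5, 5, 37, 13)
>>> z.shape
(13, 5)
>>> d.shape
(5, 5)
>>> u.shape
(29, 37, 7)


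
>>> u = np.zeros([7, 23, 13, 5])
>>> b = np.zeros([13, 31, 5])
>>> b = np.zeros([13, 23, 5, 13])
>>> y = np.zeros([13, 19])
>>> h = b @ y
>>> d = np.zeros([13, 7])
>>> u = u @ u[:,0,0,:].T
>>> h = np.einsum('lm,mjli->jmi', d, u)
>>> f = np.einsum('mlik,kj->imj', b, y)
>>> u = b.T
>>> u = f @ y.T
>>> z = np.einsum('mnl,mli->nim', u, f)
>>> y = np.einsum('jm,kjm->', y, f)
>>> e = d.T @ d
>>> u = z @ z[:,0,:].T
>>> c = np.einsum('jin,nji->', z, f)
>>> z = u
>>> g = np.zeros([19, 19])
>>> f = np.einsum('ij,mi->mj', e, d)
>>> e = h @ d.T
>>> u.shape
(13, 19, 13)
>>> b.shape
(13, 23, 5, 13)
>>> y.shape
()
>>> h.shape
(23, 7, 7)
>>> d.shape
(13, 7)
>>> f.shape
(13, 7)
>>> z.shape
(13, 19, 13)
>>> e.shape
(23, 7, 13)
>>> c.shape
()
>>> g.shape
(19, 19)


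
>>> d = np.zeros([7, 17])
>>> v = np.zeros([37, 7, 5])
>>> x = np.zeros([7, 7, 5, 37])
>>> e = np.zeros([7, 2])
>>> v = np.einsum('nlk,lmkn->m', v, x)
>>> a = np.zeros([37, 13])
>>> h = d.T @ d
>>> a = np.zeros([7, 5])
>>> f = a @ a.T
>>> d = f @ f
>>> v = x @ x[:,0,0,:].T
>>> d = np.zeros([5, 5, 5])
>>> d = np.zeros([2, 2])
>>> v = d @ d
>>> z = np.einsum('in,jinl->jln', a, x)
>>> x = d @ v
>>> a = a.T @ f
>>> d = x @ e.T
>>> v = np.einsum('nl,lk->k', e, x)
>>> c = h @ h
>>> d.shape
(2, 7)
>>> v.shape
(2,)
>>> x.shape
(2, 2)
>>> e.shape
(7, 2)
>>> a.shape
(5, 7)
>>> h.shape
(17, 17)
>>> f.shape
(7, 7)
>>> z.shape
(7, 37, 5)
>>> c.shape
(17, 17)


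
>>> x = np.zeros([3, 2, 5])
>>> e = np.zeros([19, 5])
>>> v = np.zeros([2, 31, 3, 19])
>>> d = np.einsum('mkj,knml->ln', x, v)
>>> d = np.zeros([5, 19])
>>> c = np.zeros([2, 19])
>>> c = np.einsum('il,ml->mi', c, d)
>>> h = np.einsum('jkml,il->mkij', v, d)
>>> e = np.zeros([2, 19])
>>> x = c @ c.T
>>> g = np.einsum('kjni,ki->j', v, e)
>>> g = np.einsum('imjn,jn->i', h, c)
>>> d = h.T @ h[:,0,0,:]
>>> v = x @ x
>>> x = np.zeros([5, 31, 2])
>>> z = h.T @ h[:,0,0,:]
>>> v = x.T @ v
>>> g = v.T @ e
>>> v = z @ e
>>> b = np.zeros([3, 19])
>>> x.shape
(5, 31, 2)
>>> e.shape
(2, 19)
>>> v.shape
(2, 5, 31, 19)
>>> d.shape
(2, 5, 31, 2)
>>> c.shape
(5, 2)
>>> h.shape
(3, 31, 5, 2)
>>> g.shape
(5, 31, 19)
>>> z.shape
(2, 5, 31, 2)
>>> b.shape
(3, 19)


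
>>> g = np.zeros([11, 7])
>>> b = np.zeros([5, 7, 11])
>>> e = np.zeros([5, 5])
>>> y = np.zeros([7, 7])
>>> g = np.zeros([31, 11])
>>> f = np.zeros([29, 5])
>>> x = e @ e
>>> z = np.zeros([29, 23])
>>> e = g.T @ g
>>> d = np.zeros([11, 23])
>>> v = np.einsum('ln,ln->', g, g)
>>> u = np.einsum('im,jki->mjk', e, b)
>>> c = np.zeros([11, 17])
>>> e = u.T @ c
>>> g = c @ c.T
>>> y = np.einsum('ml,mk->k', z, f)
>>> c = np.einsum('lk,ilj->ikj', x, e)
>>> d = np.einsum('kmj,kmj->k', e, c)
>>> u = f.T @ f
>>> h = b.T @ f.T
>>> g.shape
(11, 11)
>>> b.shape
(5, 7, 11)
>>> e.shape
(7, 5, 17)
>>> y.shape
(5,)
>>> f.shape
(29, 5)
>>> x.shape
(5, 5)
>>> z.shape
(29, 23)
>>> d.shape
(7,)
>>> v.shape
()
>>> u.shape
(5, 5)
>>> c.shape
(7, 5, 17)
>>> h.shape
(11, 7, 29)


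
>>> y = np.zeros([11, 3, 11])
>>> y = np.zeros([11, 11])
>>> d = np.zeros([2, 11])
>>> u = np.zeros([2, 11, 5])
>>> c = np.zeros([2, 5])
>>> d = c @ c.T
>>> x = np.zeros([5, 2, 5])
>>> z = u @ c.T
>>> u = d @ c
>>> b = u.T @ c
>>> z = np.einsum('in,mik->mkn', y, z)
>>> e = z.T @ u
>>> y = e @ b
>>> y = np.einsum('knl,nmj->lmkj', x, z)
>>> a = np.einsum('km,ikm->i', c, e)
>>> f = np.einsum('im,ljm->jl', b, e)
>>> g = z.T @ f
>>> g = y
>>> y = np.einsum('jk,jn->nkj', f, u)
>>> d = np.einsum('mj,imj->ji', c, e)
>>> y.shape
(5, 11, 2)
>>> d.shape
(5, 11)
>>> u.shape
(2, 5)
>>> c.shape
(2, 5)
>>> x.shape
(5, 2, 5)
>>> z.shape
(2, 2, 11)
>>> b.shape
(5, 5)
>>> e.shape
(11, 2, 5)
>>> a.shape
(11,)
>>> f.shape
(2, 11)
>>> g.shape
(5, 2, 5, 11)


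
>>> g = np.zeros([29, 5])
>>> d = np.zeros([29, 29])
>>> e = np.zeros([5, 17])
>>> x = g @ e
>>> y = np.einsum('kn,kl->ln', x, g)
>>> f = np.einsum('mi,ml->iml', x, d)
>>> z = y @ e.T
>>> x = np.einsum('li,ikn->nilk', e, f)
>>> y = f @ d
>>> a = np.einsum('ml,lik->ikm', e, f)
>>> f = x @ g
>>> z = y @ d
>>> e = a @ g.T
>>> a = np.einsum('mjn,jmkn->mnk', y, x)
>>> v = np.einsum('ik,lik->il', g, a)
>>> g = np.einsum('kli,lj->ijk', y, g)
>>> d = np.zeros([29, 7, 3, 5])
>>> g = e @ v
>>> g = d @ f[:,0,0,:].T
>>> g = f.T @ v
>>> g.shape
(5, 5, 17, 17)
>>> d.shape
(29, 7, 3, 5)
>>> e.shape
(29, 29, 29)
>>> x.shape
(29, 17, 5, 29)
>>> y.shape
(17, 29, 29)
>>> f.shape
(29, 17, 5, 5)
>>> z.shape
(17, 29, 29)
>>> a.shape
(17, 29, 5)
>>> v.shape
(29, 17)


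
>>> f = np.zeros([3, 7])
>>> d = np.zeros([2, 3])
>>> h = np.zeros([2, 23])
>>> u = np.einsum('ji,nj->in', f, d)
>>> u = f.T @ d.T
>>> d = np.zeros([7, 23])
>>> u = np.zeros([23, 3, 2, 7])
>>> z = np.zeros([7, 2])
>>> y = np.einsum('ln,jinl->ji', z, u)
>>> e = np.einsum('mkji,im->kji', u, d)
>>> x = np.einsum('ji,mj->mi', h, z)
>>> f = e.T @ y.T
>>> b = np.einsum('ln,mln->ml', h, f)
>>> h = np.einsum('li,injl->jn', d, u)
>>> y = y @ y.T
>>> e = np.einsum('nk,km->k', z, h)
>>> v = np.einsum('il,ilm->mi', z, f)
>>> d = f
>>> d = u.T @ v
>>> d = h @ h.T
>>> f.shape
(7, 2, 23)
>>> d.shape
(2, 2)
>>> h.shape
(2, 3)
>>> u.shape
(23, 3, 2, 7)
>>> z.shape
(7, 2)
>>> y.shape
(23, 23)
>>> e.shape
(2,)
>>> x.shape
(7, 23)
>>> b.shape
(7, 2)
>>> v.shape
(23, 7)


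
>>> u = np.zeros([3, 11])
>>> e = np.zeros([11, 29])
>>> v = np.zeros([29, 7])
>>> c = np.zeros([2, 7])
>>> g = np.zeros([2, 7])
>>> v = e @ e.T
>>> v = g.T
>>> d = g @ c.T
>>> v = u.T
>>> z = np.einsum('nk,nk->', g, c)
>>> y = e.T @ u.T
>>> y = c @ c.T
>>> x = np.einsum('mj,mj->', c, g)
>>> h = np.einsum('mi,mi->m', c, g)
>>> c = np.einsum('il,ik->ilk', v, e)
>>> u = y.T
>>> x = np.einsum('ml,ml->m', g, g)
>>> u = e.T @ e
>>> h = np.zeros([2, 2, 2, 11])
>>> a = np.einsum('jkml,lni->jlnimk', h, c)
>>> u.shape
(29, 29)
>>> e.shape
(11, 29)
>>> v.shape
(11, 3)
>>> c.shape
(11, 3, 29)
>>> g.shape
(2, 7)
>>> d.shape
(2, 2)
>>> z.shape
()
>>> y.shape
(2, 2)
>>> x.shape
(2,)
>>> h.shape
(2, 2, 2, 11)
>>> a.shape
(2, 11, 3, 29, 2, 2)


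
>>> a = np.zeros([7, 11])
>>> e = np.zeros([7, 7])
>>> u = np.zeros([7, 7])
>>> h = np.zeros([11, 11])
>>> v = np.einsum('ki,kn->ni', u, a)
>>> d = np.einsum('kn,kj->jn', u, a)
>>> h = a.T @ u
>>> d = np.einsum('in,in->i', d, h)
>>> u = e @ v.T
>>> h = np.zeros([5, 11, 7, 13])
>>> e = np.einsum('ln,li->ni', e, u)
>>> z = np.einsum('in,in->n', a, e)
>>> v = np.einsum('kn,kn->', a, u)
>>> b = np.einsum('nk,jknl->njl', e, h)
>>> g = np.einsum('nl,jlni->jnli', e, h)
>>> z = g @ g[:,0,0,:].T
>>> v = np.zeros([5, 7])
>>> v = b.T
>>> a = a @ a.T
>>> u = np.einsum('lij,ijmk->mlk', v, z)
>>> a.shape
(7, 7)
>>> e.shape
(7, 11)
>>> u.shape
(11, 13, 5)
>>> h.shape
(5, 11, 7, 13)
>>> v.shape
(13, 5, 7)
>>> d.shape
(11,)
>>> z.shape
(5, 7, 11, 5)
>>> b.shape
(7, 5, 13)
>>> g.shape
(5, 7, 11, 13)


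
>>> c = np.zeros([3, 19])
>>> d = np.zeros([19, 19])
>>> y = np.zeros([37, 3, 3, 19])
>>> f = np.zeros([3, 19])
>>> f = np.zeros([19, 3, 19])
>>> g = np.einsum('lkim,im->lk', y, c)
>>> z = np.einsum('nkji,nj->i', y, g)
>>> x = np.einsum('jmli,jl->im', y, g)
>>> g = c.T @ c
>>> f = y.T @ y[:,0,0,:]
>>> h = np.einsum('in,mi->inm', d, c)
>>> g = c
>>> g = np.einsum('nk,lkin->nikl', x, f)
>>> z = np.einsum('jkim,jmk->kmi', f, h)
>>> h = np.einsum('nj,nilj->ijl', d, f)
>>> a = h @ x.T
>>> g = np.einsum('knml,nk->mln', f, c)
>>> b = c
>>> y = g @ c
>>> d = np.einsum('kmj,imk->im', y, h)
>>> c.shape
(3, 19)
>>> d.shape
(3, 19)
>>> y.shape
(3, 19, 19)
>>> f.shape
(19, 3, 3, 19)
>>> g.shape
(3, 19, 3)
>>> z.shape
(3, 19, 3)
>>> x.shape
(19, 3)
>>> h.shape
(3, 19, 3)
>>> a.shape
(3, 19, 19)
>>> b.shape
(3, 19)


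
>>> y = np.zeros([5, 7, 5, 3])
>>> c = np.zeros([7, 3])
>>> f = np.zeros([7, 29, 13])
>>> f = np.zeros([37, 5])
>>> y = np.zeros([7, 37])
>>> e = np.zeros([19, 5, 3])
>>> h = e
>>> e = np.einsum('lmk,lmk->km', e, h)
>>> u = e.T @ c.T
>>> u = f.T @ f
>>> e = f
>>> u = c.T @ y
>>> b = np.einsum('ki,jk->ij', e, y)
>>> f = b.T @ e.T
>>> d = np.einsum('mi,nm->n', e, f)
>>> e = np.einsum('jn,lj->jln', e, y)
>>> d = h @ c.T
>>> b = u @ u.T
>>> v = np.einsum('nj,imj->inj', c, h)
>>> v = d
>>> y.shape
(7, 37)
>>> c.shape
(7, 3)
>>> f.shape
(7, 37)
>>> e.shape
(37, 7, 5)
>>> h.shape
(19, 5, 3)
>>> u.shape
(3, 37)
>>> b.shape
(3, 3)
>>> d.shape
(19, 5, 7)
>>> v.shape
(19, 5, 7)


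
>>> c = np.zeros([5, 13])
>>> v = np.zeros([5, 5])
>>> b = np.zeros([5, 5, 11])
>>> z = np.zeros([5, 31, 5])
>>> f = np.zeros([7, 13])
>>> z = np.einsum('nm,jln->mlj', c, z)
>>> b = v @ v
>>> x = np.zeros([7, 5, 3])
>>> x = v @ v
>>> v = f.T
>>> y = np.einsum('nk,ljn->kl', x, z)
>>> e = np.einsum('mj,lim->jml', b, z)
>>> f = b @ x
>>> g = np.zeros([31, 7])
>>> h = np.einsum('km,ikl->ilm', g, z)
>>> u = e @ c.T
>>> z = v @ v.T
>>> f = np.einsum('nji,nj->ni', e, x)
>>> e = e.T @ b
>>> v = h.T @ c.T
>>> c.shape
(5, 13)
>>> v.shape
(7, 5, 5)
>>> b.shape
(5, 5)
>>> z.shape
(13, 13)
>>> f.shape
(5, 13)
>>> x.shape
(5, 5)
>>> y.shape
(5, 13)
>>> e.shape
(13, 5, 5)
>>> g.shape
(31, 7)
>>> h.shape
(13, 5, 7)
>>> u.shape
(5, 5, 5)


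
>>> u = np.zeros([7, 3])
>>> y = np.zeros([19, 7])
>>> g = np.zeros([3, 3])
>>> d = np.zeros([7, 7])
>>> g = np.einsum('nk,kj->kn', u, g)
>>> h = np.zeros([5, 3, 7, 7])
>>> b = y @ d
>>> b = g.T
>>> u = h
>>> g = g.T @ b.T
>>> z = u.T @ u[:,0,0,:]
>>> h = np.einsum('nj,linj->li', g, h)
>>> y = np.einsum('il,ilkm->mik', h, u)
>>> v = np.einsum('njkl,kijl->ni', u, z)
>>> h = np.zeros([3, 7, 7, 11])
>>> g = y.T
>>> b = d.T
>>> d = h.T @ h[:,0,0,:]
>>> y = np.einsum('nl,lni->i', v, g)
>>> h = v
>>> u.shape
(5, 3, 7, 7)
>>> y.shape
(7,)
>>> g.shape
(7, 5, 7)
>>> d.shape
(11, 7, 7, 11)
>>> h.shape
(5, 7)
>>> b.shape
(7, 7)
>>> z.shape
(7, 7, 3, 7)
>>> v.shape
(5, 7)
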